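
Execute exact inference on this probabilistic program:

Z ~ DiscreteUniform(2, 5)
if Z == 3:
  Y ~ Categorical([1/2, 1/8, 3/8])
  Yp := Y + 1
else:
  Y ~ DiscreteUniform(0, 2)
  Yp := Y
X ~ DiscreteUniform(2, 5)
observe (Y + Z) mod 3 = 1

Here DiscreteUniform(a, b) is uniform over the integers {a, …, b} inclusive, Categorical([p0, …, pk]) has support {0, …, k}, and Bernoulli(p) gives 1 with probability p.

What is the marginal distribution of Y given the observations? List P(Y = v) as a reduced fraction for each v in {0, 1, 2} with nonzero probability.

P(Y=0) = 8/27, P(Y=1) = 1/9, P(Y=2) = 16/27

Enumerate traces; 16 have nonzero weight after conditioning:
  (Z=2, Y=2, X=2) weight 1/48
  (Z=2, Y=2, X=3) weight 1/48
  (Z=2, Y=2, X=4) weight 1/48
  (Z=2, Y=2, X=5) weight 1/48
  (Z=3, Y=1, X=2) weight 1/128
  (Z=3, Y=1, X=3) weight 1/128
  (Z=3, Y=1, X=4) weight 1/128
  (Z=3, Y=1, X=5) weight 1/128
  (Z=4, Y=0, X=2) weight 1/48
  … 7 more
Group by Y:
  weight(Y=0) = 1/12
  weight(Y=1) = 1/32
  weight(Y=2) = 1/6
Total weight = 1/12 + 1/32 + 1/6 = 9/32
P(Y=0 | obs) = 1/12 / 9/32 = 8/27
P(Y=1 | obs) = 1/32 / 9/32 = 1/9
P(Y=2 | obs) = 1/6 / 9/32 = 16/27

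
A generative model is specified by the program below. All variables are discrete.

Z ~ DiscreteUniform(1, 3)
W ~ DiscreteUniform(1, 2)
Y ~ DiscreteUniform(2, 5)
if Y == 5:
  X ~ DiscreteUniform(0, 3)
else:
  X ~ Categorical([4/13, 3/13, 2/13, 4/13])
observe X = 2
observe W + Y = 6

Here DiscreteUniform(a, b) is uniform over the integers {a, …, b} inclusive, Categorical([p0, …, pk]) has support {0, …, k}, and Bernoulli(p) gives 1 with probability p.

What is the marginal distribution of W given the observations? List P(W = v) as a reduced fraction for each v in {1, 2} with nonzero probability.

P(W=1) = 13/21, P(W=2) = 8/21

Enumerate traces; 6 have nonzero weight after conditioning:
  (Z=1, W=1, Y=5, X=2) weight 1/96
  (Z=1, W=2, Y=4, X=2) weight 1/156
  (Z=2, W=1, Y=5, X=2) weight 1/96
  (Z=2, W=2, Y=4, X=2) weight 1/156
  (Z=3, W=1, Y=5, X=2) weight 1/96
  (Z=3, W=2, Y=4, X=2) weight 1/156
Group by W:
  weight(W=1) = 1/32
  weight(W=2) = 1/52
Total weight = 1/32 + 1/52 = 21/416
P(W=1 | obs) = 1/32 / 21/416 = 13/21
P(W=2 | obs) = 1/52 / 21/416 = 8/21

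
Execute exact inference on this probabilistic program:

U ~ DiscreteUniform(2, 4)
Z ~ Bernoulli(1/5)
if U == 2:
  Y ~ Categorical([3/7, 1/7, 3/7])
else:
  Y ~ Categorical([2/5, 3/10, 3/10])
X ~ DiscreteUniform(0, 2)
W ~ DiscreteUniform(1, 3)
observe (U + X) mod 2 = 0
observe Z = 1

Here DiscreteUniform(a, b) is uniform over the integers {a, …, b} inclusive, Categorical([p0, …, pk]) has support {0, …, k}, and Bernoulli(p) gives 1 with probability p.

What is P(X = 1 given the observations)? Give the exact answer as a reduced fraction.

P(X = 1 | obs) = 1/5

Enumerate traces; 45 have nonzero weight after conditioning:
  (U=2, Z=1, Y=0, X=0, W=1) weight 1/315
  (U=2, Z=1, Y=0, X=0, W=2) weight 1/315
  (U=2, Z=1, Y=0, X=0, W=3) weight 1/315
  (U=2, Z=1, Y=0, X=2, W=1) weight 1/315
  (U=2, Z=1, Y=0, X=2, W=2) weight 1/315
  (U=2, Z=1, Y=0, X=2, W=3) weight 1/315
  (U=2, Z=1, Y=1, X=0, W=1) weight 1/945
  (U=2, Z=1, Y=1, X=0, W=2) weight 1/945
  (U=3, Z=1, Y=0, X=1, W=1) weight 2/675
  … 36 more
Group by X:
  weight(X=0) = 2/45
  weight(X=1) = 1/45
  weight(X=2) = 2/45
Total weight = 2/45 + 1/45 + 2/45 = 1/9
P(X=0 | obs) = 2/45 / 1/9 = 2/5
P(X=1 | obs) = 1/45 / 1/9 = 1/5
P(X=2 | obs) = 2/45 / 1/9 = 2/5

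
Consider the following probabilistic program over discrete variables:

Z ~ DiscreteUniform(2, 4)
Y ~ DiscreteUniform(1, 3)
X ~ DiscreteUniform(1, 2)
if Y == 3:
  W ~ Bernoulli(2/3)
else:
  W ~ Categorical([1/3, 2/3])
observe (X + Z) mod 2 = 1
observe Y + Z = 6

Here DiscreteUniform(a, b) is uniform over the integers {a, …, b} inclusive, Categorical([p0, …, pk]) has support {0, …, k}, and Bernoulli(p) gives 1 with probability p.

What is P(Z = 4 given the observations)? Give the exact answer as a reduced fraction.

Enumerate traces; 4 have nonzero weight after conditioning:
  (Z=3, Y=3, X=2, W=0) weight 1/54
  (Z=3, Y=3, X=2, W=1) weight 1/27
  (Z=4, Y=2, X=1, W=0) weight 1/54
  (Z=4, Y=2, X=1, W=1) weight 1/27
Group by Z:
  weight(Z=3) = 1/18
  weight(Z=4) = 1/18
Total weight = 1/18 + 1/18 = 1/9
P(Z=3 | obs) = 1/18 / 1/9 = 1/2
P(Z=4 | obs) = 1/18 / 1/9 = 1/2

P(Z = 4 | obs) = 1/2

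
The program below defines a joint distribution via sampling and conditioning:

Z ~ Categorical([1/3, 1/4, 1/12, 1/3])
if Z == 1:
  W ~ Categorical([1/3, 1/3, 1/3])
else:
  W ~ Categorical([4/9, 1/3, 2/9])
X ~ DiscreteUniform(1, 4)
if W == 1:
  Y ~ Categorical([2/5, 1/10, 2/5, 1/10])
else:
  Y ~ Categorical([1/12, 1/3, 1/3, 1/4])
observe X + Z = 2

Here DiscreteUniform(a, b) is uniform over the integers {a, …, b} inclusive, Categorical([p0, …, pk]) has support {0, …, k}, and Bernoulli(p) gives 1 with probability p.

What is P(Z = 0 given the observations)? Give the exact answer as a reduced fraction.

P(Z = 0 | obs) = 4/7

Enumerate traces; 24 have nonzero weight after conditioning:
  (Z=0, W=0, X=2, Y=0) weight 1/324
  (Z=0, W=0, X=2, Y=1) weight 1/81
  (Z=0, W=0, X=2, Y=2) weight 1/81
  (Z=0, W=0, X=2, Y=3) weight 1/108
  (Z=0, W=1, X=2, Y=0) weight 1/90
  (Z=0, W=1, X=2, Y=1) weight 1/360
  (Z=0, W=1, X=2, Y=2) weight 1/90
  (Z=0, W=1, X=2, Y=3) weight 1/360
  (Z=1, W=0, X=1, Y=0) weight 1/576
  … 15 more
Group by Z:
  weight(Z=0) = 1/12
  weight(Z=1) = 1/16
Total weight = 1/12 + 1/16 = 7/48
P(Z=0 | obs) = 1/12 / 7/48 = 4/7
P(Z=1 | obs) = 1/16 / 7/48 = 3/7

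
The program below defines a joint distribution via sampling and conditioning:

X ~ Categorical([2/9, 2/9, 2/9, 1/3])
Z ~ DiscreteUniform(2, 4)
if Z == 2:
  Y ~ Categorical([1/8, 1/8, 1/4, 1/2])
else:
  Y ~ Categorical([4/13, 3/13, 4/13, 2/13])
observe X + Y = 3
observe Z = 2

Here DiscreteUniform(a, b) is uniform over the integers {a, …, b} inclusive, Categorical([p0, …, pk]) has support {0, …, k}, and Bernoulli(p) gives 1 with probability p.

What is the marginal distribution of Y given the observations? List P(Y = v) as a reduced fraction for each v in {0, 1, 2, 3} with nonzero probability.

P(Y=0) = 3/17, P(Y=1) = 2/17, P(Y=2) = 4/17, P(Y=3) = 8/17

Enumerate traces; 4 have nonzero weight after conditioning:
  (X=0, Z=2, Y=3) weight 1/27
  (X=1, Z=2, Y=2) weight 1/54
  (X=2, Z=2, Y=1) weight 1/108
  (X=3, Z=2, Y=0) weight 1/72
Group by Y:
  weight(Y=0) = 1/72
  weight(Y=1) = 1/108
  weight(Y=2) = 1/54
  weight(Y=3) = 1/27
Total weight = 1/72 + 1/108 + 1/54 + 1/27 = 17/216
P(Y=0 | obs) = 1/72 / 17/216 = 3/17
P(Y=1 | obs) = 1/108 / 17/216 = 2/17
P(Y=2 | obs) = 1/54 / 17/216 = 4/17
P(Y=3 | obs) = 1/27 / 17/216 = 8/17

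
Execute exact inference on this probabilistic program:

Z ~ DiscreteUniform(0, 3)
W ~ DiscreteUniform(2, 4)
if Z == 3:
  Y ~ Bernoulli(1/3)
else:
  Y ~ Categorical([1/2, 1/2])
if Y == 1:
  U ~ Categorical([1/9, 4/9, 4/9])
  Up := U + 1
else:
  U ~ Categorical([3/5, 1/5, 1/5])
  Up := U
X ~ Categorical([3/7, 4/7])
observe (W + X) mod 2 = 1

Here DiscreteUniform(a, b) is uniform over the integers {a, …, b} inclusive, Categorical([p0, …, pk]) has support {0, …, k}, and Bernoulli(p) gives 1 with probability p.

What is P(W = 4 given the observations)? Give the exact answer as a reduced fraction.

Enumerate traces; 72 have nonzero weight after conditioning:
  (Z=0, W=2, Y=0, U=0, X=1) weight 1/70
  (Z=0, W=2, Y=0, U=1, X=1) weight 1/210
  (Z=0, W=2, Y=0, U=2, X=1) weight 1/210
  (Z=0, W=2, Y=1, U=0, X=1) weight 1/378
  (Z=0, W=2, Y=1, U=1, X=1) weight 2/189
  (Z=0, W=2, Y=1, U=2, X=1) weight 2/189
  (Z=0, W=3, Y=0, U=0, X=0) weight 3/280
  (Z=0, W=3, Y=0, U=1, X=0) weight 1/280
  (Z=0, W=4, Y=0, U=0, X=1) weight 1/70
  … 63 more
Group by W:
  weight(W=2) = 4/21
  weight(W=3) = 1/7
  weight(W=4) = 4/21
Total weight = 4/21 + 1/7 + 4/21 = 11/21
P(W=2 | obs) = 4/21 / 11/21 = 4/11
P(W=3 | obs) = 1/7 / 11/21 = 3/11
P(W=4 | obs) = 4/21 / 11/21 = 4/11

P(W = 4 | obs) = 4/11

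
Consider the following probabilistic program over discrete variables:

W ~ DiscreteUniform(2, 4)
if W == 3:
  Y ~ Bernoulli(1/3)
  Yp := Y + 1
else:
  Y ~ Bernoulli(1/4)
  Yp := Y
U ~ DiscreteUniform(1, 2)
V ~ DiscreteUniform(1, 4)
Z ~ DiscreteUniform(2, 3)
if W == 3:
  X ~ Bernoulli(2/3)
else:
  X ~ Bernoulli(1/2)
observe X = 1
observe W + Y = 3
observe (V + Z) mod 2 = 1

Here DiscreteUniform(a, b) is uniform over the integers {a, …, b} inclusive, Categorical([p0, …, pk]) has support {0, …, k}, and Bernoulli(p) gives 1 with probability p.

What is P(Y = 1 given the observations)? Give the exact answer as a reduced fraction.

Enumerate traces; 16 have nonzero weight after conditioning:
  (W=2, Y=1, U=1, V=1, Z=2, X=1) weight 1/384
  (W=2, Y=1, U=1, V=2, Z=3, X=1) weight 1/384
  (W=2, Y=1, U=1, V=3, Z=2, X=1) weight 1/384
  (W=2, Y=1, U=1, V=4, Z=3, X=1) weight 1/384
  (W=2, Y=1, U=2, V=1, Z=2, X=1) weight 1/384
  (W=2, Y=1, U=2, V=2, Z=3, X=1) weight 1/384
  (W=2, Y=1, U=2, V=3, Z=2, X=1) weight 1/384
  (W=2, Y=1, U=2, V=4, Z=3, X=1) weight 1/384
  (W=3, Y=0, U=1, V=1, Z=2, X=1) weight 1/108
  … 7 more
Group by Y:
  weight(Y=0) = 2/27
  weight(Y=1) = 1/48
Total weight = 2/27 + 1/48 = 41/432
P(Y=0 | obs) = 2/27 / 41/432 = 32/41
P(Y=1 | obs) = 1/48 / 41/432 = 9/41

P(Y = 1 | obs) = 9/41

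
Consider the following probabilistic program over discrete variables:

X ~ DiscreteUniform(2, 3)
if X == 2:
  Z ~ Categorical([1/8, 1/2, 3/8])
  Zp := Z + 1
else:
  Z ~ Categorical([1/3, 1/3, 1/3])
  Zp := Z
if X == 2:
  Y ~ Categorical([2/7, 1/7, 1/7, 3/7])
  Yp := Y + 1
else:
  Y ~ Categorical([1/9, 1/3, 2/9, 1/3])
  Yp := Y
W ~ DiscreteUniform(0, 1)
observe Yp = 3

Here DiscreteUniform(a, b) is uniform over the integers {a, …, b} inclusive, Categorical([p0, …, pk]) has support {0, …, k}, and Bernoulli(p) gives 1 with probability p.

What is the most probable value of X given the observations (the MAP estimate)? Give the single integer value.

argmax_v P(X = v | obs) = 3

Enumerate traces; 12 have nonzero weight after conditioning:
  (X=2, Z=0, Y=2, W=0) weight 1/224
  (X=2, Z=0, Y=2, W=1) weight 1/224
  (X=2, Z=1, Y=2, W=0) weight 1/56
  (X=2, Z=1, Y=2, W=1) weight 1/56
  (X=2, Z=2, Y=2, W=0) weight 3/224
  (X=2, Z=2, Y=2, W=1) weight 3/224
  (X=3, Z=0, Y=3, W=0) weight 1/36
  (X=3, Z=0, Y=3, W=1) weight 1/36
  … 4 more
Group by X:
  weight(X=2) = 1/14
  weight(X=3) = 1/6
Total weight = 1/14 + 1/6 = 5/21
P(X=2 | obs) = 1/14 / 5/21 = 3/10
P(X=3 | obs) = 1/6 / 5/21 = 7/10
argmax = 3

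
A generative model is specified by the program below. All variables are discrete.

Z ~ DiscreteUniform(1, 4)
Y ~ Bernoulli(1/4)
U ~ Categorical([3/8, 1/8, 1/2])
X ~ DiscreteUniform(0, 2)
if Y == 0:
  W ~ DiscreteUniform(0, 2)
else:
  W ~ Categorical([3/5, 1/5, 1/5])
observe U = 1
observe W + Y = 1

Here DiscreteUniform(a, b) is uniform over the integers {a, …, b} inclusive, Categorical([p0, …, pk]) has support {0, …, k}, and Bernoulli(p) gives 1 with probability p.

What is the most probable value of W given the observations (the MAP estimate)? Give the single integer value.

argmax_v P(W = v | obs) = 1

Enumerate traces; 24 have nonzero weight after conditioning:
  (Z=1, Y=0, U=1, X=0, W=1) weight 1/384
  (Z=1, Y=0, U=1, X=1, W=1) weight 1/384
  (Z=1, Y=0, U=1, X=2, W=1) weight 1/384
  (Z=1, Y=1, U=1, X=0, W=0) weight 1/640
  (Z=1, Y=1, U=1, X=1, W=0) weight 1/640
  (Z=1, Y=1, U=1, X=2, W=0) weight 1/640
  (Z=2, Y=0, U=1, X=0, W=1) weight 1/384
  (Z=2, Y=0, U=1, X=1, W=1) weight 1/384
  … 16 more
Group by W:
  weight(W=0) = 3/160
  weight(W=1) = 1/32
Total weight = 3/160 + 1/32 = 1/20
P(W=0 | obs) = 3/160 / 1/20 = 3/8
P(W=1 | obs) = 1/32 / 1/20 = 5/8
argmax = 1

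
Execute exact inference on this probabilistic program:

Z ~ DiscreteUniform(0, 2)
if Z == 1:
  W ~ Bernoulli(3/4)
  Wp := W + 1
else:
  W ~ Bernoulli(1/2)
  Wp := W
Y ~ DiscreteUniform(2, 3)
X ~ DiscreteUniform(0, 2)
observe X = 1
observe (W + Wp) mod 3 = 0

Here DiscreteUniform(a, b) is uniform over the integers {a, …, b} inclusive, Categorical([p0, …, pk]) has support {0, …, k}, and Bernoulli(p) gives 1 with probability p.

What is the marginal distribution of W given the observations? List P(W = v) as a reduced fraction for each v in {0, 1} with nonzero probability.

Enumerate traces; 6 have nonzero weight after conditioning:
  (Z=0, W=0, Y=2, X=1) weight 1/36
  (Z=0, W=0, Y=3, X=1) weight 1/36
  (Z=1, W=1, Y=2, X=1) weight 1/24
  (Z=1, W=1, Y=3, X=1) weight 1/24
  (Z=2, W=0, Y=2, X=1) weight 1/36
  (Z=2, W=0, Y=3, X=1) weight 1/36
Group by W:
  weight(W=0) = 1/9
  weight(W=1) = 1/12
Total weight = 1/9 + 1/12 = 7/36
P(W=0 | obs) = 1/9 / 7/36 = 4/7
P(W=1 | obs) = 1/12 / 7/36 = 3/7

P(W=0) = 4/7, P(W=1) = 3/7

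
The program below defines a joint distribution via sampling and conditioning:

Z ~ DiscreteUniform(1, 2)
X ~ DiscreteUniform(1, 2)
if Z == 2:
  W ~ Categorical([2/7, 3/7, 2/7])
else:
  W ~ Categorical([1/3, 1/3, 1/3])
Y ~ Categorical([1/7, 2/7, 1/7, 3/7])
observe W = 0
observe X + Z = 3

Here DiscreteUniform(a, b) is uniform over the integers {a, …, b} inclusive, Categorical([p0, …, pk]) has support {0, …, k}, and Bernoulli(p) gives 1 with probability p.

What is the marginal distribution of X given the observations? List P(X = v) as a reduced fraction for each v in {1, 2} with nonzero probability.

Enumerate traces; 8 have nonzero weight after conditioning:
  (Z=1, X=2, W=0, Y=0) weight 1/84
  (Z=1, X=2, W=0, Y=1) weight 1/42
  (Z=1, X=2, W=0, Y=2) weight 1/84
  (Z=1, X=2, W=0, Y=3) weight 1/28
  (Z=2, X=1, W=0, Y=0) weight 1/98
  (Z=2, X=1, W=0, Y=1) weight 1/49
  (Z=2, X=1, W=0, Y=2) weight 1/98
  (Z=2, X=1, W=0, Y=3) weight 3/98
Group by X:
  weight(X=1) = 1/14
  weight(X=2) = 1/12
Total weight = 1/14 + 1/12 = 13/84
P(X=1 | obs) = 1/14 / 13/84 = 6/13
P(X=2 | obs) = 1/12 / 13/84 = 7/13

P(X=1) = 6/13, P(X=2) = 7/13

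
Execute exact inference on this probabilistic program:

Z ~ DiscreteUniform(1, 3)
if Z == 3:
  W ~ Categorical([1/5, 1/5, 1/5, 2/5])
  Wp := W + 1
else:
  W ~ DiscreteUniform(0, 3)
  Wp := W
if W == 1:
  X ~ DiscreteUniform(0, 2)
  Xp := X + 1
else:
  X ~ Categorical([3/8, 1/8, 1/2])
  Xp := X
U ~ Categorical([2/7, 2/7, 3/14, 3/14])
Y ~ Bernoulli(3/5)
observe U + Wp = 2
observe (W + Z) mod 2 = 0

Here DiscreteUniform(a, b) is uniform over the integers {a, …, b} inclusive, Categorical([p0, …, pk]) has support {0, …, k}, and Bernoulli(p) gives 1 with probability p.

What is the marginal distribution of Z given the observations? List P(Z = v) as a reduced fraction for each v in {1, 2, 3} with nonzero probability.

P(Z=1) = 20/71, P(Z=2) = 35/71, P(Z=3) = 16/71

Enumerate traces; 24 have nonzero weight after conditioning:
  (Z=1, W=1, X=0, U=1, Y=0) weight 1/315
  (Z=1, W=1, X=0, U=1, Y=1) weight 1/210
  (Z=1, W=1, X=1, U=1, Y=0) weight 1/315
  (Z=1, W=1, X=1, U=1, Y=1) weight 1/210
  (Z=1, W=1, X=2, U=1, Y=0) weight 1/315
  (Z=1, W=1, X=2, U=1, Y=1) weight 1/210
  (Z=2, W=0, X=0, U=2, Y=0) weight 3/1120
  (Z=2, W=0, X=0, U=2, Y=1) weight 9/2240
  (Z=3, W=1, X=0, U=0, Y=0) weight 4/1575
  … 15 more
Group by Z:
  weight(Z=1) = 1/42
  weight(Z=2) = 1/24
  weight(Z=3) = 2/105
Total weight = 1/42 + 1/24 + 2/105 = 71/840
P(Z=1 | obs) = 1/42 / 71/840 = 20/71
P(Z=2 | obs) = 1/24 / 71/840 = 35/71
P(Z=3 | obs) = 2/105 / 71/840 = 16/71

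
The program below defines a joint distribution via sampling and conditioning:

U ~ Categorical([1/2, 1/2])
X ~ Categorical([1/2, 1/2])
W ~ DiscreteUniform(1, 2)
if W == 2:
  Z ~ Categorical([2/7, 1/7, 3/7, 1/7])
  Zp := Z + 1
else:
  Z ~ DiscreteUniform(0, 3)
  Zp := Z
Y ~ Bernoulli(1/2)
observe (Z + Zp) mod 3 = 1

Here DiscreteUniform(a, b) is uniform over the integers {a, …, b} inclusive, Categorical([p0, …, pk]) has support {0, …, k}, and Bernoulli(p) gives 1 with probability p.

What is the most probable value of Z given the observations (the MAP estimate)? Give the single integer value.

Enumerate traces; 24 have nonzero weight after conditioning:
  (U=0, X=0, W=1, Z=2, Y=0) weight 1/64
  (U=0, X=0, W=1, Z=2, Y=1) weight 1/64
  (U=0, X=0, W=2, Z=0, Y=0) weight 1/56
  (U=0, X=0, W=2, Z=0, Y=1) weight 1/56
  (U=0, X=0, W=2, Z=3, Y=0) weight 1/112
  (U=0, X=0, W=2, Z=3, Y=1) weight 1/112
  (U=0, X=1, W=1, Z=2, Y=0) weight 1/64
  (U=0, X=1, W=1, Z=2, Y=1) weight 1/64
  … 16 more
Group by Z:
  weight(Z=0) = 1/7
  weight(Z=2) = 1/8
  weight(Z=3) = 1/14
Total weight = 1/7 + 1/8 + 1/14 = 19/56
P(Z=0 | obs) = 1/7 / 19/56 = 8/19
P(Z=2 | obs) = 1/8 / 19/56 = 7/19
P(Z=3 | obs) = 1/14 / 19/56 = 4/19
argmax = 0

argmax_v P(Z = v | obs) = 0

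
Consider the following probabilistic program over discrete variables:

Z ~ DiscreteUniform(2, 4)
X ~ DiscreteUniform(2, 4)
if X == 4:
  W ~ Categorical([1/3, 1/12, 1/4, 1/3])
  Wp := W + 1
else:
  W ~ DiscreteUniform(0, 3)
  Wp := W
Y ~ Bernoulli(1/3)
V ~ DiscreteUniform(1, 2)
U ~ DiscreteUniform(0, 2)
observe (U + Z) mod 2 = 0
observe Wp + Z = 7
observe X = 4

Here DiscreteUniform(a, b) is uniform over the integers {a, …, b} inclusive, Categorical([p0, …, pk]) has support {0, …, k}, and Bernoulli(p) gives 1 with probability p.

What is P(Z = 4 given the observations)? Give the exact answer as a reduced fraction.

P(Z = 4 | obs) = 3/5

Enumerate traces; 12 have nonzero weight after conditioning:
  (Z=3, X=4, W=3, Y=0, V=1, U=1) weight 1/243
  (Z=3, X=4, W=3, Y=0, V=2, U=1) weight 1/243
  (Z=3, X=4, W=3, Y=1, V=1, U=1) weight 1/486
  (Z=3, X=4, W=3, Y=1, V=2, U=1) weight 1/486
  (Z=4, X=4, W=2, Y=0, V=1, U=0) weight 1/324
  (Z=4, X=4, W=2, Y=0, V=1, U=2) weight 1/324
  (Z=4, X=4, W=2, Y=0, V=2, U=0) weight 1/324
  (Z=4, X=4, W=2, Y=0, V=2, U=2) weight 1/324
  … 4 more
Group by Z:
  weight(Z=3) = 1/81
  weight(Z=4) = 1/54
Total weight = 1/81 + 1/54 = 5/162
P(Z=3 | obs) = 1/81 / 5/162 = 2/5
P(Z=4 | obs) = 1/54 / 5/162 = 3/5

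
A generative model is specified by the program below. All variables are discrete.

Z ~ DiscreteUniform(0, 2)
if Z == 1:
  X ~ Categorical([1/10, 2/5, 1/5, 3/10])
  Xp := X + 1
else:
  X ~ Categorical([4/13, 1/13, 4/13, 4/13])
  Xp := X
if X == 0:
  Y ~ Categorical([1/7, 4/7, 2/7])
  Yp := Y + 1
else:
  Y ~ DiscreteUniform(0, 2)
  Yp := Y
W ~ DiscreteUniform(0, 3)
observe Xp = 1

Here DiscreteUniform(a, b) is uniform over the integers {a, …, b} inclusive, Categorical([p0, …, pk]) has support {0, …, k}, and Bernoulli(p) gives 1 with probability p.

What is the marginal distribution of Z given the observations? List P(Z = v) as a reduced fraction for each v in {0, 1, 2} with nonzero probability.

Enumerate traces; 36 have nonzero weight after conditioning:
  (Z=0, X=1, Y=0, W=0) weight 1/468
  (Z=0, X=1, Y=0, W=1) weight 1/468
  (Z=0, X=1, Y=0, W=2) weight 1/468
  (Z=0, X=1, Y=0, W=3) weight 1/468
  (Z=0, X=1, Y=1, W=0) weight 1/468
  (Z=0, X=1, Y=1, W=1) weight 1/468
  (Z=0, X=1, Y=1, W=2) weight 1/468
  (Z=0, X=1, Y=1, W=3) weight 1/468
  (Z=1, X=0, Y=0, W=0) weight 1/840
  (Z=2, X=1, Y=0, W=0) weight 1/468
  … 26 more
Group by Z:
  weight(Z=0) = 1/39
  weight(Z=1) = 1/30
  weight(Z=2) = 1/39
Total weight = 1/39 + 1/30 + 1/39 = 11/130
P(Z=0 | obs) = 1/39 / 11/130 = 10/33
P(Z=1 | obs) = 1/30 / 11/130 = 13/33
P(Z=2 | obs) = 1/39 / 11/130 = 10/33

P(Z=0) = 10/33, P(Z=1) = 13/33, P(Z=2) = 10/33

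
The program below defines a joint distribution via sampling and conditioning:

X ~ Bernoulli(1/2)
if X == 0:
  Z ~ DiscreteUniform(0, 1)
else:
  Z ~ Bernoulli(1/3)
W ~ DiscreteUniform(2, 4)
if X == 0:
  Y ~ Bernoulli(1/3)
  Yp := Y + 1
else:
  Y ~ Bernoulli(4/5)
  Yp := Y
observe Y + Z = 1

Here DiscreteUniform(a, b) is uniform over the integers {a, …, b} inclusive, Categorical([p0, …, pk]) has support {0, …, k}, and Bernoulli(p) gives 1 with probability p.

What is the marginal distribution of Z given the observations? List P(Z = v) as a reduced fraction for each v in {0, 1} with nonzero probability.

Enumerate traces; 12 have nonzero weight after conditioning:
  (X=0, Z=0, W=2, Y=1) weight 1/36
  (X=0, Z=0, W=3, Y=1) weight 1/36
  (X=0, Z=0, W=4, Y=1) weight 1/36
  (X=0, Z=1, W=2, Y=0) weight 1/18
  (X=0, Z=1, W=3, Y=0) weight 1/18
  (X=0, Z=1, W=4, Y=0) weight 1/18
  (X=1, Z=0, W=2, Y=1) weight 4/45
  (X=1, Z=0, W=3, Y=1) weight 4/45
  … 4 more
Group by Z:
  weight(Z=0) = 7/20
  weight(Z=1) = 1/5
Total weight = 7/20 + 1/5 = 11/20
P(Z=0 | obs) = 7/20 / 11/20 = 7/11
P(Z=1 | obs) = 1/5 / 11/20 = 4/11

P(Z=0) = 7/11, P(Z=1) = 4/11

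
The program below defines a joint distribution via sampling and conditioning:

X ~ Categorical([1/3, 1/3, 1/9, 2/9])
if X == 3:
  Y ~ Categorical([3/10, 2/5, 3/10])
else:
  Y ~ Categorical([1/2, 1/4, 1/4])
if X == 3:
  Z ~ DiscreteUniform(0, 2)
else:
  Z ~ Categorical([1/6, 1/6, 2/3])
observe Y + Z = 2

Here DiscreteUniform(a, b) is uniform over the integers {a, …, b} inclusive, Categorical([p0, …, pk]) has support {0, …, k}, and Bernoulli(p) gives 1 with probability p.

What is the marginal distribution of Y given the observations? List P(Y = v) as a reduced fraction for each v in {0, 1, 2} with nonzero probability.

Enumerate traces; 12 have nonzero weight after conditioning:
  (X=0, Y=0, Z=2) weight 1/9
  (X=0, Y=1, Z=1) weight 1/72
  (X=0, Y=2, Z=0) weight 1/72
  (X=1, Y=0, Z=2) weight 1/9
  (X=1, Y=1, Z=1) weight 1/72
  (X=1, Y=2, Z=0) weight 1/72
  (X=2, Y=0, Z=2) weight 1/27
  (X=2, Y=1, Z=1) weight 1/216
  … 4 more
Group by Y:
  weight(Y=0) = 38/135
  weight(Y=1) = 67/1080
  weight(Y=2) = 59/1080
Total weight = 38/135 + 67/1080 + 59/1080 = 43/108
P(Y=0 | obs) = 38/135 / 43/108 = 152/215
P(Y=1 | obs) = 67/1080 / 43/108 = 67/430
P(Y=2 | obs) = 59/1080 / 43/108 = 59/430

P(Y=0) = 152/215, P(Y=1) = 67/430, P(Y=2) = 59/430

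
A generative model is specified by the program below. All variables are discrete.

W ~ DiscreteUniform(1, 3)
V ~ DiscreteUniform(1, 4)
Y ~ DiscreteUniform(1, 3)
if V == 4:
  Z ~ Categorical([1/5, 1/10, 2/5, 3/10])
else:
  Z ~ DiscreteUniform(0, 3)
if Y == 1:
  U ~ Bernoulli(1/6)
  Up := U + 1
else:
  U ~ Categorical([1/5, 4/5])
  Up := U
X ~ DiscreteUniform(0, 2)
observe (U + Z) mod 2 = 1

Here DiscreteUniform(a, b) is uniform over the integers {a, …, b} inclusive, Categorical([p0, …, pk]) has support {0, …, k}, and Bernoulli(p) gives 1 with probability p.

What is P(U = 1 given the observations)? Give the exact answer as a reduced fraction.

Enumerate traces; 432 have nonzero weight after conditioning:
  (W=1, V=1, Y=1, Z=0, U=1, X=0) weight 1/2592
  (W=1, V=1, Y=1, Z=0, U=1, X=1) weight 1/2592
  (W=1, V=1, Y=1, Z=0, U=1, X=2) weight 1/2592
  (W=1, V=1, Y=1, Z=1, U=0, X=0) weight 5/2592
  (W=1, V=1, Y=1, Z=1, U=0, X=1) weight 5/2592
  (W=1, V=1, Y=1, Z=1, U=0, X=2) weight 5/2592
  (W=1, V=1, Y=1, Z=2, U=1, X=0) weight 1/2592
  (W=1, V=1, Y=1, Z=2, U=1, X=1) weight 1/2592
  … 424 more
Group by U:
  weight(U=0) = 703/3600
  weight(U=1) = 371/1200
Total weight = 703/3600 + 371/1200 = 227/450
P(U=0 | obs) = 703/3600 / 227/450 = 703/1816
P(U=1 | obs) = 371/1200 / 227/450 = 1113/1816

P(U = 1 | obs) = 1113/1816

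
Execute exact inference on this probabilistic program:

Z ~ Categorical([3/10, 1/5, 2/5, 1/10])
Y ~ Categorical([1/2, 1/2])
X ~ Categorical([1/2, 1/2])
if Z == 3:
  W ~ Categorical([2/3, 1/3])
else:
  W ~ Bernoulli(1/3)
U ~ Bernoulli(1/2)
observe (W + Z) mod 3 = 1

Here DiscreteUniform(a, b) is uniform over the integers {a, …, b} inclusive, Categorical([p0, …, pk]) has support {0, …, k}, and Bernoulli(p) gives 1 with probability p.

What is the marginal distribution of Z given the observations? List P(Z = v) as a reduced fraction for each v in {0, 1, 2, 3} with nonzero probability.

Enumerate traces; 24 have nonzero weight after conditioning:
  (Z=0, Y=0, X=0, W=1, U=0) weight 1/80
  (Z=0, Y=0, X=0, W=1, U=1) weight 1/80
  (Z=0, Y=0, X=1, W=1, U=0) weight 1/80
  (Z=0, Y=0, X=1, W=1, U=1) weight 1/80
  (Z=0, Y=1, X=0, W=1, U=0) weight 1/80
  (Z=0, Y=1, X=0, W=1, U=1) weight 1/80
  (Z=0, Y=1, X=1, W=1, U=0) weight 1/80
  (Z=0, Y=1, X=1, W=1, U=1) weight 1/80
  (Z=1, Y=0, X=0, W=0, U=0) weight 1/60
  (Z=3, Y=0, X=0, W=1, U=0) weight 1/240
  … 14 more
Group by Z:
  weight(Z=0) = 1/10
  weight(Z=1) = 2/15
  weight(Z=3) = 1/30
Total weight = 1/10 + 2/15 + 1/30 = 4/15
P(Z=0 | obs) = 1/10 / 4/15 = 3/8
P(Z=1 | obs) = 2/15 / 4/15 = 1/2
P(Z=3 | obs) = 1/30 / 4/15 = 1/8

P(Z=0) = 3/8, P(Z=1) = 1/2, P(Z=3) = 1/8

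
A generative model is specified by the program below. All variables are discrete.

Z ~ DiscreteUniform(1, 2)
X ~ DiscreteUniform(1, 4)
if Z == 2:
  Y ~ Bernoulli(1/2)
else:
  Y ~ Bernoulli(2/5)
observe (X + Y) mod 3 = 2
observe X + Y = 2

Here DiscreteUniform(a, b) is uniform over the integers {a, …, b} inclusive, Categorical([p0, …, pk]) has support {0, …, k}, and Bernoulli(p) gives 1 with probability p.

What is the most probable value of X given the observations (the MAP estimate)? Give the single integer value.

Enumerate traces; 4 have nonzero weight after conditioning:
  (Z=1, X=1, Y=1) weight 1/20
  (Z=1, X=2, Y=0) weight 3/40
  (Z=2, X=1, Y=1) weight 1/16
  (Z=2, X=2, Y=0) weight 1/16
Group by X:
  weight(X=1) = 9/80
  weight(X=2) = 11/80
Total weight = 9/80 + 11/80 = 1/4
P(X=1 | obs) = 9/80 / 1/4 = 9/20
P(X=2 | obs) = 11/80 / 1/4 = 11/20
argmax = 2

argmax_v P(X = v | obs) = 2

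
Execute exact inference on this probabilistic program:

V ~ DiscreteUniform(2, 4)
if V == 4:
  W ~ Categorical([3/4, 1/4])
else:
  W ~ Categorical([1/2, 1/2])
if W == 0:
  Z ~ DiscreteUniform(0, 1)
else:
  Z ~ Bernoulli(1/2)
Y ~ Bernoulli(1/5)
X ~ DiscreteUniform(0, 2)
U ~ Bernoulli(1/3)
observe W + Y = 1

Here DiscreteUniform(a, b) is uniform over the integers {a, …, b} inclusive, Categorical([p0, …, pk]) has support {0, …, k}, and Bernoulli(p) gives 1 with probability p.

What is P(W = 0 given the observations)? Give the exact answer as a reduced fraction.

Enumerate traces; 72 have nonzero weight after conditioning:
  (V=2, W=0, Z=0, Y=1, X=0, U=0) weight 1/270
  (V=2, W=0, Z=0, Y=1, X=0, U=1) weight 1/540
  (V=2, W=0, Z=0, Y=1, X=1, U=0) weight 1/270
  (V=2, W=0, Z=0, Y=1, X=1, U=1) weight 1/540
  (V=2, W=0, Z=0, Y=1, X=2, U=0) weight 1/270
  (V=2, W=0, Z=0, Y=1, X=2, U=1) weight 1/540
  (V=2, W=0, Z=1, Y=1, X=0, U=0) weight 1/270
  (V=2, W=0, Z=1, Y=1, X=0, U=1) weight 1/540
  (V=2, W=1, Z=0, Y=0, X=0, U=0) weight 2/135
  … 63 more
Group by W:
  weight(W=0) = 7/60
  weight(W=1) = 1/3
Total weight = 7/60 + 1/3 = 9/20
P(W=0 | obs) = 7/60 / 9/20 = 7/27
P(W=1 | obs) = 1/3 / 9/20 = 20/27

P(W = 0 | obs) = 7/27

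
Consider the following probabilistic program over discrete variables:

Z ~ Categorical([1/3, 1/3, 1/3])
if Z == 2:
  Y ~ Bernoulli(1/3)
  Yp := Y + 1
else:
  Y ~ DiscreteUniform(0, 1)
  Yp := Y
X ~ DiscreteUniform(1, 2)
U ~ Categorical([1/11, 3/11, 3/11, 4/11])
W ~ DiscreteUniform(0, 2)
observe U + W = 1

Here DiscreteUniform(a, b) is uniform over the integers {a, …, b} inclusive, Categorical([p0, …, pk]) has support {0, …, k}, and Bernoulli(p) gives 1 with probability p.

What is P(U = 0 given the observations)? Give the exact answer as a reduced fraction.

Enumerate traces; 24 have nonzero weight after conditioning:
  (Z=0, Y=0, X=1, U=0, W=1) weight 1/396
  (Z=0, Y=0, X=1, U=1, W=0) weight 1/132
  (Z=0, Y=0, X=2, U=0, W=1) weight 1/396
  (Z=0, Y=0, X=2, U=1, W=0) weight 1/132
  (Z=0, Y=1, X=1, U=0, W=1) weight 1/396
  (Z=0, Y=1, X=1, U=1, W=0) weight 1/132
  (Z=0, Y=1, X=2, U=0, W=1) weight 1/396
  (Z=0, Y=1, X=2, U=1, W=0) weight 1/132
  … 16 more
Group by U:
  weight(U=0) = 1/33
  weight(U=1) = 1/11
Total weight = 1/33 + 1/11 = 4/33
P(U=0 | obs) = 1/33 / 4/33 = 1/4
P(U=1 | obs) = 1/11 / 4/33 = 3/4

P(U = 0 | obs) = 1/4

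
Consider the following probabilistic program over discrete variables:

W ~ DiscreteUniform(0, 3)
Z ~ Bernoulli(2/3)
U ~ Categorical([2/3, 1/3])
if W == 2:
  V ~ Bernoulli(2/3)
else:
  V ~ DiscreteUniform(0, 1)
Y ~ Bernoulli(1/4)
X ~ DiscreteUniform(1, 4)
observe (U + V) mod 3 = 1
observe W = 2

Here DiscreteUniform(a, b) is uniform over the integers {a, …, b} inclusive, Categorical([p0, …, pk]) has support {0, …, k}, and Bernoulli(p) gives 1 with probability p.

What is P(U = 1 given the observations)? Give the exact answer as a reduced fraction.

P(U = 1 | obs) = 1/5

Enumerate traces; 32 have nonzero weight after conditioning:
  (W=2, Z=0, U=0, V=1, Y=0, X=1) weight 1/144
  (W=2, Z=0, U=0, V=1, Y=0, X=2) weight 1/144
  (W=2, Z=0, U=0, V=1, Y=0, X=3) weight 1/144
  (W=2, Z=0, U=0, V=1, Y=0, X=4) weight 1/144
  (W=2, Z=0, U=0, V=1, Y=1, X=1) weight 1/432
  (W=2, Z=0, U=0, V=1, Y=1, X=2) weight 1/432
  (W=2, Z=0, U=0, V=1, Y=1, X=3) weight 1/432
  (W=2, Z=0, U=0, V=1, Y=1, X=4) weight 1/432
  (W=2, Z=0, U=1, V=0, Y=0, X=1) weight 1/576
  … 23 more
Group by U:
  weight(U=0) = 1/9
  weight(U=1) = 1/36
Total weight = 1/9 + 1/36 = 5/36
P(U=0 | obs) = 1/9 / 5/36 = 4/5
P(U=1 | obs) = 1/36 / 5/36 = 1/5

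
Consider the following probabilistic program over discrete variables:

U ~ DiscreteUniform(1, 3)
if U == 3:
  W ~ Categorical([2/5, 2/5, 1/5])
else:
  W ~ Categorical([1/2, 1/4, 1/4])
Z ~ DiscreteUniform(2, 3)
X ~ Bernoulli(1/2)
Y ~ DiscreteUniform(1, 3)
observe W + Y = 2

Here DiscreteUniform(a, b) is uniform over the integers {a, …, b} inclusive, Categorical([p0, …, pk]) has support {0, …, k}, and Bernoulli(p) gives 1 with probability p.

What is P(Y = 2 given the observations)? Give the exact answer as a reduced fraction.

P(Y = 2 | obs) = 14/23

Enumerate traces; 24 have nonzero weight after conditioning:
  (U=1, W=0, Z=2, X=0, Y=2) weight 1/72
  (U=1, W=0, Z=2, X=1, Y=2) weight 1/72
  (U=1, W=0, Z=3, X=0, Y=2) weight 1/72
  (U=1, W=0, Z=3, X=1, Y=2) weight 1/72
  (U=1, W=1, Z=2, X=0, Y=1) weight 1/144
  (U=1, W=1, Z=2, X=1, Y=1) weight 1/144
  (U=1, W=1, Z=3, X=0, Y=1) weight 1/144
  (U=1, W=1, Z=3, X=1, Y=1) weight 1/144
  … 16 more
Group by Y:
  weight(Y=1) = 1/10
  weight(Y=2) = 7/45
Total weight = 1/10 + 7/45 = 23/90
P(Y=1 | obs) = 1/10 / 23/90 = 9/23
P(Y=2 | obs) = 7/45 / 23/90 = 14/23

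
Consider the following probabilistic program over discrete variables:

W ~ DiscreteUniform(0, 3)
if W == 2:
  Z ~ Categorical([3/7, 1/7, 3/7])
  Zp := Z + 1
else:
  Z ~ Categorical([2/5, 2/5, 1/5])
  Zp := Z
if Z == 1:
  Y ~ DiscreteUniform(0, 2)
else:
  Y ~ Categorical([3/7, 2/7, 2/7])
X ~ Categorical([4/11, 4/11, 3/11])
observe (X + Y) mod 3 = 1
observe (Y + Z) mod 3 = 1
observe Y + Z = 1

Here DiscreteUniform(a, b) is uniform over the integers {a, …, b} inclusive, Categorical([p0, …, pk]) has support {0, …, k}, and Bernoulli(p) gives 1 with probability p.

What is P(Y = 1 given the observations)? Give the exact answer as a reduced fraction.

Enumerate traces; 8 have nonzero weight after conditioning:
  (W=0, Z=0, Y=1, X=0) weight 4/385
  (W=0, Z=1, Y=0, X=1) weight 2/165
  (W=1, Z=0, Y=1, X=0) weight 4/385
  (W=1, Z=1, Y=0, X=1) weight 2/165
  (W=2, Z=0, Y=1, X=0) weight 6/539
  (W=2, Z=1, Y=0, X=1) weight 1/231
  (W=3, Z=0, Y=1, X=0) weight 4/385
  (W=3, Z=1, Y=0, X=1) weight 2/165
Group by Y:
  weight(Y=0) = 47/1155
  weight(Y=1) = 114/2695
Total weight = 47/1155 + 114/2695 = 61/735
P(Y=0 | obs) = 47/1155 / 61/735 = 329/671
P(Y=1 | obs) = 114/2695 / 61/735 = 342/671

P(Y = 1 | obs) = 342/671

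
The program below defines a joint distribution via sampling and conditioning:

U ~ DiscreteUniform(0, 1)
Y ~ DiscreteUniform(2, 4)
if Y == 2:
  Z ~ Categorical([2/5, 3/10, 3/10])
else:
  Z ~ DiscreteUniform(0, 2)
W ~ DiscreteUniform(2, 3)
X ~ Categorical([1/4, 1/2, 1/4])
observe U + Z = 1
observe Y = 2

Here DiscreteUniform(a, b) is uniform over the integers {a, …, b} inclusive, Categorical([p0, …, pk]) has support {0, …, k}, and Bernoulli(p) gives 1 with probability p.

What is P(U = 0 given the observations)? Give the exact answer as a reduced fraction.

Enumerate traces; 12 have nonzero weight after conditioning:
  (U=0, Y=2, Z=1, W=2, X=0) weight 1/160
  (U=0, Y=2, Z=1, W=2, X=1) weight 1/80
  (U=0, Y=2, Z=1, W=2, X=2) weight 1/160
  (U=0, Y=2, Z=1, W=3, X=0) weight 1/160
  (U=0, Y=2, Z=1, W=3, X=1) weight 1/80
  (U=0, Y=2, Z=1, W=3, X=2) weight 1/160
  (U=1, Y=2, Z=0, W=2, X=0) weight 1/120
  (U=1, Y=2, Z=0, W=2, X=1) weight 1/60
  … 4 more
Group by U:
  weight(U=0) = 1/20
  weight(U=1) = 1/15
Total weight = 1/20 + 1/15 = 7/60
P(U=0 | obs) = 1/20 / 7/60 = 3/7
P(U=1 | obs) = 1/15 / 7/60 = 4/7

P(U = 0 | obs) = 3/7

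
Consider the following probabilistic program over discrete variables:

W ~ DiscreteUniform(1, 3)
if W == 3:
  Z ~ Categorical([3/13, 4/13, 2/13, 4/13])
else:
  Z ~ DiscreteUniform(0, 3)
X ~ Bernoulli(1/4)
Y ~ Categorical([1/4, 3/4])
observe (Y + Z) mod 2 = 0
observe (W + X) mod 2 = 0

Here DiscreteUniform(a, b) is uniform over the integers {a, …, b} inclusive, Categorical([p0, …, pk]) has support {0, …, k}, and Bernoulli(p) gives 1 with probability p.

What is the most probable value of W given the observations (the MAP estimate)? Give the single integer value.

Enumerate traces; 12 have nonzero weight after conditioning:
  (W=1, Z=0, X=1, Y=0) weight 1/192
  (W=1, Z=1, X=1, Y=1) weight 1/64
  (W=1, Z=2, X=1, Y=0) weight 1/192
  (W=1, Z=3, X=1, Y=1) weight 1/64
  (W=2, Z=0, X=0, Y=0) weight 1/64
  (W=2, Z=1, X=0, Y=1) weight 3/64
  (W=2, Z=2, X=0, Y=0) weight 1/64
  (W=2, Z=3, X=0, Y=1) weight 3/64
  (W=3, Z=0, X=1, Y=0) weight 1/208
  … 3 more
Group by W:
  weight(W=1) = 1/24
  weight(W=2) = 1/8
  weight(W=3) = 29/624
Total weight = 1/24 + 1/8 + 29/624 = 133/624
P(W=1 | obs) = 1/24 / 133/624 = 26/133
P(W=2 | obs) = 1/8 / 133/624 = 78/133
P(W=3 | obs) = 29/624 / 133/624 = 29/133
argmax = 2

argmax_v P(W = v | obs) = 2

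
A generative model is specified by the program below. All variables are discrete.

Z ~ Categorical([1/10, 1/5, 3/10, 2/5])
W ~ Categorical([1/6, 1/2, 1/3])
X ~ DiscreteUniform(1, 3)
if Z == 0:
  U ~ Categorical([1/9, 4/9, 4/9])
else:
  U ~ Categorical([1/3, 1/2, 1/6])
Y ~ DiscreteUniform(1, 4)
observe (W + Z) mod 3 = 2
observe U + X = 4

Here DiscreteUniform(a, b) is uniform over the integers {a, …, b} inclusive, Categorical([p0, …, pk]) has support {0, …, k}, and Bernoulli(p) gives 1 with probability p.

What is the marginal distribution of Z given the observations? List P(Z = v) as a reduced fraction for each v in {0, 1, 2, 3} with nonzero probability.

P(Z=0) = 8/59, P(Z=1) = 18/59, P(Z=2) = 9/59, P(Z=3) = 24/59

Enumerate traces; 32 have nonzero weight after conditioning:
  (Z=0, W=2, X=2, U=2, Y=1) weight 1/810
  (Z=0, W=2, X=2, U=2, Y=2) weight 1/810
  (Z=0, W=2, X=2, U=2, Y=3) weight 1/810
  (Z=0, W=2, X=2, U=2, Y=4) weight 1/810
  (Z=0, W=2, X=3, U=1, Y=1) weight 1/810
  (Z=0, W=2, X=3, U=1, Y=2) weight 1/810
  (Z=0, W=2, X=3, U=1, Y=3) weight 1/810
  (Z=0, W=2, X=3, U=1, Y=4) weight 1/810
  (Z=1, W=1, X=2, U=2, Y=1) weight 1/720
  (Z=2, W=0, X=2, U=2, Y=1) weight 1/1440
  … 22 more
Group by Z:
  weight(Z=0) = 4/405
  weight(Z=1) = 1/45
  weight(Z=2) = 1/90
  weight(Z=3) = 4/135
Total weight = 4/405 + 1/45 + 1/90 + 4/135 = 59/810
P(Z=0 | obs) = 4/405 / 59/810 = 8/59
P(Z=1 | obs) = 1/45 / 59/810 = 18/59
P(Z=2 | obs) = 1/90 / 59/810 = 9/59
P(Z=3 | obs) = 4/135 / 59/810 = 24/59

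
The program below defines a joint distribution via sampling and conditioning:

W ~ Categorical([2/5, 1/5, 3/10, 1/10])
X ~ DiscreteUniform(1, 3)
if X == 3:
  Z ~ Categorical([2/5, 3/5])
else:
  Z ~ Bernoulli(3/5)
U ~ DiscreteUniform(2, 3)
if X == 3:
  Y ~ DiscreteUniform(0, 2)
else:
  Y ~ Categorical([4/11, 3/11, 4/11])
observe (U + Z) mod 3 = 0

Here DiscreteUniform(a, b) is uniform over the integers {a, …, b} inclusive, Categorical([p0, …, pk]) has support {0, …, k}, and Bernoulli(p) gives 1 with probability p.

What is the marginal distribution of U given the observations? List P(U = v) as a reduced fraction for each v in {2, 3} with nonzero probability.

Enumerate traces; 72 have nonzero weight after conditioning:
  (W=0, X=1, Z=0, U=3, Y=0) weight 8/825
  (W=0, X=1, Z=0, U=3, Y=1) weight 2/275
  (W=0, X=1, Z=0, U=3, Y=2) weight 8/825
  (W=0, X=1, Z=1, U=2, Y=0) weight 4/275
  (W=0, X=1, Z=1, U=2, Y=1) weight 3/275
  (W=0, X=1, Z=1, U=2, Y=2) weight 4/275
  (W=0, X=2, Z=0, U=3, Y=0) weight 8/825
  (W=0, X=2, Z=0, U=3, Y=1) weight 2/275
  … 64 more
Group by U:
  weight(U=2) = 3/10
  weight(U=3) = 1/5
Total weight = 3/10 + 1/5 = 1/2
P(U=2 | obs) = 3/10 / 1/2 = 3/5
P(U=3 | obs) = 1/5 / 1/2 = 2/5

P(U=2) = 3/5, P(U=3) = 2/5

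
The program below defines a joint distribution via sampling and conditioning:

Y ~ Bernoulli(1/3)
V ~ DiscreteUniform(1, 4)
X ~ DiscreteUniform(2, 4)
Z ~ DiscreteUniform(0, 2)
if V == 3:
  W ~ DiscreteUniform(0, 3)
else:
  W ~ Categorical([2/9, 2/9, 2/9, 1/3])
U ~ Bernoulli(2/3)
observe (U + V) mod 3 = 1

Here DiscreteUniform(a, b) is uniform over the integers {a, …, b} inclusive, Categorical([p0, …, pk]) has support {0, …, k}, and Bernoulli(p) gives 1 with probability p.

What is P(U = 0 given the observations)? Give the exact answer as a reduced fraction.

Enumerate traces; 216 have nonzero weight after conditioning:
  (Y=0, V=1, X=2, Z=0, W=0, U=0) weight 1/729
  (Y=0, V=1, X=2, Z=0, W=1, U=0) weight 1/729
  (Y=0, V=1, X=2, Z=0, W=2, U=0) weight 1/729
  (Y=0, V=1, X=2, Z=0, W=3, U=0) weight 1/486
  (Y=0, V=1, X=2, Z=1, W=0, U=0) weight 1/729
  (Y=0, V=1, X=2, Z=1, W=1, U=0) weight 1/729
  (Y=0, V=1, X=2, Z=1, W=2, U=0) weight 1/729
  (Y=0, V=1, X=2, Z=1, W=3, U=0) weight 1/486
  (Y=0, V=3, X=2, Z=0, W=0, U=1) weight 1/324
  … 207 more
Group by U:
  weight(U=0) = 1/6
  weight(U=1) = 1/6
Total weight = 1/6 + 1/6 = 1/3
P(U=0 | obs) = 1/6 / 1/3 = 1/2
P(U=1 | obs) = 1/6 / 1/3 = 1/2

P(U = 0 | obs) = 1/2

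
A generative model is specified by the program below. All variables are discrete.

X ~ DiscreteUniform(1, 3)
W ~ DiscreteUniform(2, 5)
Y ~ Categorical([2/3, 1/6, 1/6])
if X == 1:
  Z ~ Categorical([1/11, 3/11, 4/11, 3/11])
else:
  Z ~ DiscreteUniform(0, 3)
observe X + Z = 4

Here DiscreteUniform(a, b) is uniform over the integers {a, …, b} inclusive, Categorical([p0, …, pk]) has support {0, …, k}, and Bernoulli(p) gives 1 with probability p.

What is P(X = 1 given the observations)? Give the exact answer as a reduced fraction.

Enumerate traces; 36 have nonzero weight after conditioning:
  (X=1, W=2, Y=0, Z=3) weight 1/66
  (X=1, W=2, Y=1, Z=3) weight 1/264
  (X=1, W=2, Y=2, Z=3) weight 1/264
  (X=1, W=3, Y=0, Z=3) weight 1/66
  (X=1, W=3, Y=1, Z=3) weight 1/264
  (X=1, W=3, Y=2, Z=3) weight 1/264
  (X=1, W=4, Y=0, Z=3) weight 1/66
  (X=1, W=4, Y=1, Z=3) weight 1/264
  (X=2, W=2, Y=0, Z=2) weight 1/72
  (X=3, W=2, Y=0, Z=1) weight 1/72
  … 26 more
Group by X:
  weight(X=1) = 1/11
  weight(X=2) = 1/12
  weight(X=3) = 1/12
Total weight = 1/11 + 1/12 + 1/12 = 17/66
P(X=1 | obs) = 1/11 / 17/66 = 6/17
P(X=2 | obs) = 1/12 / 17/66 = 11/34
P(X=3 | obs) = 1/12 / 17/66 = 11/34

P(X = 1 | obs) = 6/17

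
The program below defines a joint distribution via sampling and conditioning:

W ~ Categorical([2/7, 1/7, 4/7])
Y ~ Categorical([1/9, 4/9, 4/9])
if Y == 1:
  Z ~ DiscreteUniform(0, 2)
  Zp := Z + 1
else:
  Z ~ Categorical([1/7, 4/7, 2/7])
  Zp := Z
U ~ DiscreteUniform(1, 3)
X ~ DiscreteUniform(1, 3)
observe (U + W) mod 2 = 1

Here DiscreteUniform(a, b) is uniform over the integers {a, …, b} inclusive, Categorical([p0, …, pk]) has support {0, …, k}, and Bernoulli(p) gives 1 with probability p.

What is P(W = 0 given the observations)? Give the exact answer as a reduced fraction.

Enumerate traces; 135 have nonzero weight after conditioning:
  (W=0, Y=0, Z=0, U=1, X=1) weight 2/3969
  (W=0, Y=0, Z=0, U=1, X=2) weight 2/3969
  (W=0, Y=0, Z=0, U=1, X=3) weight 2/3969
  (W=0, Y=0, Z=0, U=3, X=1) weight 2/3969
  (W=0, Y=0, Z=0, U=3, X=2) weight 2/3969
  (W=0, Y=0, Z=0, U=3, X=3) weight 2/3969
  (W=0, Y=0, Z=1, U=1, X=1) weight 8/3969
  (W=0, Y=0, Z=1, U=1, X=2) weight 8/3969
  (W=1, Y=0, Z=0, U=2, X=1) weight 1/3969
  (W=2, Y=0, Z=0, U=1, X=1) weight 4/3969
  … 125 more
Group by W:
  weight(W=0) = 4/21
  weight(W=1) = 1/21
  weight(W=2) = 8/21
Total weight = 4/21 + 1/21 + 8/21 = 13/21
P(W=0 | obs) = 4/21 / 13/21 = 4/13
P(W=1 | obs) = 1/21 / 13/21 = 1/13
P(W=2 | obs) = 8/21 / 13/21 = 8/13

P(W = 0 | obs) = 4/13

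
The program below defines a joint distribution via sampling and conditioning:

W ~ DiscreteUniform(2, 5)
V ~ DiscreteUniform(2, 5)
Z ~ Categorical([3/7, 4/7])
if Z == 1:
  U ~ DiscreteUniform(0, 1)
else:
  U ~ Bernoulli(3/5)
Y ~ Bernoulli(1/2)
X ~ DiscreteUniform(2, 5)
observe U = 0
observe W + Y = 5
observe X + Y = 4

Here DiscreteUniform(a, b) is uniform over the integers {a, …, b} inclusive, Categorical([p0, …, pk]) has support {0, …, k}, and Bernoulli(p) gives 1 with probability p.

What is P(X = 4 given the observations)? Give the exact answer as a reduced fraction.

Enumerate traces; 16 have nonzero weight after conditioning:
  (W=4, V=2, Z=0, U=0, Y=1, X=3) weight 3/2240
  (W=4, V=2, Z=1, U=0, Y=1, X=3) weight 1/448
  (W=4, V=3, Z=0, U=0, Y=1, X=3) weight 3/2240
  (W=4, V=3, Z=1, U=0, Y=1, X=3) weight 1/448
  (W=4, V=4, Z=0, U=0, Y=1, X=3) weight 3/2240
  (W=4, V=4, Z=1, U=0, Y=1, X=3) weight 1/448
  (W=4, V=5, Z=0, U=0, Y=1, X=3) weight 3/2240
  (W=4, V=5, Z=1, U=0, Y=1, X=3) weight 1/448
  (W=5, V=2, Z=0, U=0, Y=0, X=4) weight 3/2240
  … 7 more
Group by X:
  weight(X=3) = 1/70
  weight(X=4) = 1/70
Total weight = 1/70 + 1/70 = 1/35
P(X=3 | obs) = 1/70 / 1/35 = 1/2
P(X=4 | obs) = 1/70 / 1/35 = 1/2

P(X = 4 | obs) = 1/2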